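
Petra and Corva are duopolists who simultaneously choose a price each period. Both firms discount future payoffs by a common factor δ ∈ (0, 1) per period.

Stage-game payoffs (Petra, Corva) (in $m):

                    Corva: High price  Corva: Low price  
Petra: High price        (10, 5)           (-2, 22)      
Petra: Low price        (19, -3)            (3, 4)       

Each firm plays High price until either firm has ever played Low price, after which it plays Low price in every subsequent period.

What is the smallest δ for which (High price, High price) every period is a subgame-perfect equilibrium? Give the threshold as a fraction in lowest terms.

17/18

Petra: cooperation gives 10 each period; deviation gives 19 once then 3 forever.
  10/(1−δ) ≥ 19 + 3δ/(1−δ) ⇒ δ ≥ 9/16.
Corva: cooperation gives 5 each period; deviation gives 22 once then 4 forever.
  δ ≥ 17/18.
Both must hold, so the binding constraint is Corva's: δ ≥ 17/18.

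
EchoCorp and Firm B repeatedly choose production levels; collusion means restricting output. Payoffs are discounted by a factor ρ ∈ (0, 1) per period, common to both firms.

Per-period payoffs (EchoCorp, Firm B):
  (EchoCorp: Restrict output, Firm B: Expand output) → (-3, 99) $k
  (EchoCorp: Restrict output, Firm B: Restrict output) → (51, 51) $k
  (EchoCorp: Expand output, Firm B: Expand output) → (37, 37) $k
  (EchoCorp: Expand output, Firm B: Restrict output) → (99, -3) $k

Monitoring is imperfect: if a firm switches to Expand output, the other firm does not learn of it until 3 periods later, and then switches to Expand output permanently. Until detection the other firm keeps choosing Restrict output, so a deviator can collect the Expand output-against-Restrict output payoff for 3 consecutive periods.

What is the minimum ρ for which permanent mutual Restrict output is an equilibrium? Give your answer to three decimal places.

0.918

Deviating for the 3 undetected periods gains 99−51 = 48 per period over cooperation, then loses 51−37 = 14 per period forever once punishment starts.
Gain: 48(1 + ρ + … + ρ^2); loss: 14·ρ^3/(1−ρ).
No profitable deviation ⇔ 48(1−ρ^3) ≤ 14·ρ^3, i.e. ρ^3 ≥ 48/(48+14) = 24/31.
Hence ρ ≥ (24/31)^(1/3) ≈ 0.918.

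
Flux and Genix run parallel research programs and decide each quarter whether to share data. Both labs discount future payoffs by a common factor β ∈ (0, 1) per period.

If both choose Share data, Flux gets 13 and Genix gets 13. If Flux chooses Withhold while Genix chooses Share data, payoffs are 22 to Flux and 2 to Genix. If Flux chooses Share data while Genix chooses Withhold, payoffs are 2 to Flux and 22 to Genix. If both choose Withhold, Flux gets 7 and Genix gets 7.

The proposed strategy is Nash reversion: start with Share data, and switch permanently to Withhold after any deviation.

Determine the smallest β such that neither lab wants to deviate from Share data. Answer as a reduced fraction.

Under grim trigger the critical discount factor is (T−C)/(T−P) with T = 22, C = 13, P = 7.
β* = (22−13)/(22−7) = 9/15 = 3/5.

3/5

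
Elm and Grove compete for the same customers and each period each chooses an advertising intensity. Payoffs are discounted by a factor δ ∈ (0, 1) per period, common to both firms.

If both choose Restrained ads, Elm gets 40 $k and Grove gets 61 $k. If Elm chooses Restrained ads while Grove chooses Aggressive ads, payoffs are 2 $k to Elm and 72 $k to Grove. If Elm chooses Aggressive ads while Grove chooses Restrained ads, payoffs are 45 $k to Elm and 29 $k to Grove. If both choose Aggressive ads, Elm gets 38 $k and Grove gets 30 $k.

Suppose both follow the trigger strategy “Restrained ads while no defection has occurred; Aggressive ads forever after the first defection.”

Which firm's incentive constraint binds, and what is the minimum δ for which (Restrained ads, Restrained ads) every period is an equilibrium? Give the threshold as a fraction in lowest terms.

Elm; δ ≥ 5/7

Elm: cooperation gives 40 each period; deviation gives 45 once then 38 forever.
  40/(1−δ) ≥ 45 + 38δ/(1−δ) ⇒ δ ≥ 5/7.
Grove: cooperation gives 61 each period; deviation gives 72 once then 30 forever.
  δ ≥ 11/42.
Both must hold, so the binding constraint is Elm's: δ ≥ 5/7.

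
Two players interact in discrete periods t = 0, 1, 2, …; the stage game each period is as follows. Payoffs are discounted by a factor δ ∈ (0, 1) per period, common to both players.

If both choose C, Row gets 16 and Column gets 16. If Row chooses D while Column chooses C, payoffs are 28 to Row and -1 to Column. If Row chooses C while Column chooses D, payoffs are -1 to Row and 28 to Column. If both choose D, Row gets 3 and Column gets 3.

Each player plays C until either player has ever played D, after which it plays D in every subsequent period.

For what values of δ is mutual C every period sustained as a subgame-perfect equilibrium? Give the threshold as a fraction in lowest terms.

Under grim trigger the critical discount factor is (T−C)/(T−P) with T = 28, C = 16, P = 3.
δ* = (28−16)/(28−3) = 12/25.

12/25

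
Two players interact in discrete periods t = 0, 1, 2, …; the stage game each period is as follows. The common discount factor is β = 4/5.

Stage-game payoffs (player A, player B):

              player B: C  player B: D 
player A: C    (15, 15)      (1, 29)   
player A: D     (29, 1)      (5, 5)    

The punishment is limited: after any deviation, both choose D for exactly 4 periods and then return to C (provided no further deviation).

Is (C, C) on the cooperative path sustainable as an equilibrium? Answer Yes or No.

Yes

Comparing payoff streams over the 5 periods until play realigns: cooperate → 15(1+β+…+β^4); deviate → 29 + 5(β+…+β^4).
Cooperation is sustained iff (15−5)(β+…+β^4) ≥ 29−15.
β+…+β^4 = 4/5·(1−(4/5)^4)/(1−4/5) = 2.3616, and (29−15)/(15−5) = 1.4000.
2.3616 ≥ 1.4000, so cooperation is sustainable.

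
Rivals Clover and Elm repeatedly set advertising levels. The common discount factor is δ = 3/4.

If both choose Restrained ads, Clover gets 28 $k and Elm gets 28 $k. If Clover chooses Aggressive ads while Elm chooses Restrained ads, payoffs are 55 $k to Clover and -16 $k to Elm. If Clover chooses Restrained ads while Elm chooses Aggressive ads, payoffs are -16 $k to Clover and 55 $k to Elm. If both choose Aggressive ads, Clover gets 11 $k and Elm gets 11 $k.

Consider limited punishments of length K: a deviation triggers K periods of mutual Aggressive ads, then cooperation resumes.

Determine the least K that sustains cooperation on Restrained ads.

3

Need Σ_{k=1}^{K} δ^k ≥ (55−28)/(28−11) = 1.5882 at δ = 3/4.
At K = 2 the sum is 1.3125 < 1.5882; at K = 3 it is 1.7344 ≥ 1.5882.
So the minimum punishment length is K = 3.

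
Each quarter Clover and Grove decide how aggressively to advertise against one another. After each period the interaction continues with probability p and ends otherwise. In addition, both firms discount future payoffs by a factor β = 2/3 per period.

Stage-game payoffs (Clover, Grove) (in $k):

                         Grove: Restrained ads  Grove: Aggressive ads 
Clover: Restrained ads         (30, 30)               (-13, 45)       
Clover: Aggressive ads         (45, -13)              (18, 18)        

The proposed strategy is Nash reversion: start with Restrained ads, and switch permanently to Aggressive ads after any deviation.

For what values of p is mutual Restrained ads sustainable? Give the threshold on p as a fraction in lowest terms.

5/6

With continuation probability p and discount β, the effective per-period discount factor is βp.
Grim-trigger IC: βp ≥ (45−30)/(45−18) = 5/9.
So p ≥ (5/9)/(2/3) = 5/6.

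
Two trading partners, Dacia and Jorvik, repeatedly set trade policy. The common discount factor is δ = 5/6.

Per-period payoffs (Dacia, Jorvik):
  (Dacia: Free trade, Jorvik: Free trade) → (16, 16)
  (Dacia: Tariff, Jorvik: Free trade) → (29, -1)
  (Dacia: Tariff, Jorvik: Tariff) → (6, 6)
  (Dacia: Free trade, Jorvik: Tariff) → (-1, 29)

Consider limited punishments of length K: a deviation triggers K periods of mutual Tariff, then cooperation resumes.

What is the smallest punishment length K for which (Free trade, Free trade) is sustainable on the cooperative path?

2

No profitable deviation requires (16−6)(δ+…+δ^K) ≥ 29−16, i.e. δ+…+δ^K ≥ 13/10 ≈ 1.3000.
With δ = 5/6, the partial sums are K=1: 0.8333, K=2: 1.5278.
K = 2 is the first length at which the sum reaches 1.3000.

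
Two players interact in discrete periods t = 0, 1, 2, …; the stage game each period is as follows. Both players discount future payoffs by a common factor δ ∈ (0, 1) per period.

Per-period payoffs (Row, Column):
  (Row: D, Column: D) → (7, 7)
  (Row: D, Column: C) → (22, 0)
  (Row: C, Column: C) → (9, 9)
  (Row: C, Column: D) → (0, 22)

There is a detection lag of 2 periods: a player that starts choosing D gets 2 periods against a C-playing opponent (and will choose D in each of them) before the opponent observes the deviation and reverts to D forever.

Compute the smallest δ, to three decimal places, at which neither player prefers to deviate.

Deviating for the 2 undetected periods gains 22−9 = 13 per period over cooperation, then loses 9−7 = 2 per period forever once punishment starts.
Gain: 13(1 + δ + … + δ^1); loss: 2·δ^2/(1−δ).
No profitable deviation ⇔ 13(1−δ^2) ≤ 2·δ^2, i.e. δ^2 ≥ 13/(13+2) = 13/15.
Hence δ ≥ (13/15)^(1/2) ≈ 0.931.

0.931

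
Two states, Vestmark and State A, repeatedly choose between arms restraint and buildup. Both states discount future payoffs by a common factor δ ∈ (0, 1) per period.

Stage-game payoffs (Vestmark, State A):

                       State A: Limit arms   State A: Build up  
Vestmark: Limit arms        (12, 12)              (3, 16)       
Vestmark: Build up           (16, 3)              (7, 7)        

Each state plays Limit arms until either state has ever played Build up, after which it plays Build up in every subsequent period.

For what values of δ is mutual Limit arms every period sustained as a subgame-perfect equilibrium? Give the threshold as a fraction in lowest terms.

One-period gain from deviating is 16 − 12 = 4. The loss is 12 − 7 = 5 in every subsequent period, with present value 5·δ/(1−δ).
Deviation is unprofitable when 5·δ/(1−δ) ≥ 4, i.e. δ/(1−δ) ≥ 4/5.
Equivalently δ ≥ 4/(4+5) = 4/9.

4/9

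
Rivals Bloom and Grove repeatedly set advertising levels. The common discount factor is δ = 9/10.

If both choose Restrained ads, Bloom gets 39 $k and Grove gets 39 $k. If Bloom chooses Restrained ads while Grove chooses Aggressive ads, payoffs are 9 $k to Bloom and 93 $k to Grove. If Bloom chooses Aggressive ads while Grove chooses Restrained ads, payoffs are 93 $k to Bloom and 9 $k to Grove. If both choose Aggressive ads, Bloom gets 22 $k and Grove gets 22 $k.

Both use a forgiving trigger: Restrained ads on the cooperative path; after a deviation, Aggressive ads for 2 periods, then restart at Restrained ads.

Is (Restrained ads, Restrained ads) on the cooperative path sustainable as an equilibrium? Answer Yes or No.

No

IC: δ+…+δ^2 ≥ (93−39)/(39−22) = 54/17.
At δ = 9/10: partial sum = 1.7100 < 3.1765. Cooperation not sustainable.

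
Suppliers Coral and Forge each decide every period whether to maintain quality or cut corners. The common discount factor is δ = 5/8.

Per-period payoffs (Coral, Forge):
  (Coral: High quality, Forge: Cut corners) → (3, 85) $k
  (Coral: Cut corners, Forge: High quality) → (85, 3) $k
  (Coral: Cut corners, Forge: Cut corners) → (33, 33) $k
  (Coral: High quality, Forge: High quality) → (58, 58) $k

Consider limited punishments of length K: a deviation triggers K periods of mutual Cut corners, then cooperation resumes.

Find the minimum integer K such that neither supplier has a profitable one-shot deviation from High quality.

3

Need Σ_{k=1}^{K} δ^k ≥ (85−58)/(58−33) = 1.0800 at δ = 5/8.
At K = 2 the sum is 1.0156 < 1.0800; at K = 3 it is 1.2598 ≥ 1.0800.
So the minimum punishment length is K = 3.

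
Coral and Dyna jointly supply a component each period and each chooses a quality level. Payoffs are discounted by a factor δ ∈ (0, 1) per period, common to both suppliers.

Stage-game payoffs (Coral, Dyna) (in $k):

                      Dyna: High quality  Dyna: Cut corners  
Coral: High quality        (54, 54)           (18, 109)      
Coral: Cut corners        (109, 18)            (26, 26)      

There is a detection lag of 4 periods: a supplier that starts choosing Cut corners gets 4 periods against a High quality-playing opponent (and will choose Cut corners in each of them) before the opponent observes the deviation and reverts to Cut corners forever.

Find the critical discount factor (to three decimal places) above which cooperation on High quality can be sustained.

A deviator earns 109 for 4 periods, then 26 forever; cooperating earns 54 forever. Multiplying the IC by (1−δ):
54 ≥ 109(1−δ^4) + 26δ^4, so 83·δ^4 ≥ 55 and δ^4 ≥ 55/83.
δ ≥ (55/83)^(1/4) ≈ 0.902.

0.902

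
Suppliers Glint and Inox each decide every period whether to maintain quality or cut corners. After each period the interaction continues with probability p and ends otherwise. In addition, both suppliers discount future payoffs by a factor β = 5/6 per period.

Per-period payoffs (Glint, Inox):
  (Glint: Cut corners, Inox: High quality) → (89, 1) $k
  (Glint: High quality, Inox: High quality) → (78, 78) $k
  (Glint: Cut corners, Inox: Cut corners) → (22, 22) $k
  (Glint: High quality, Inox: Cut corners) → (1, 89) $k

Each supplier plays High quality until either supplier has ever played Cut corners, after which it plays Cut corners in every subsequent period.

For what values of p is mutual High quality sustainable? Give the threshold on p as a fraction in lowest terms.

66/335

Expected continuation weight on next period's payoff is β·p = 5/6·p, which plays the role of the discount factor.
Cooperation requires 5/6·p ≥ (89−78)/(89−22) = 11/67, hence p ≥ 66/335.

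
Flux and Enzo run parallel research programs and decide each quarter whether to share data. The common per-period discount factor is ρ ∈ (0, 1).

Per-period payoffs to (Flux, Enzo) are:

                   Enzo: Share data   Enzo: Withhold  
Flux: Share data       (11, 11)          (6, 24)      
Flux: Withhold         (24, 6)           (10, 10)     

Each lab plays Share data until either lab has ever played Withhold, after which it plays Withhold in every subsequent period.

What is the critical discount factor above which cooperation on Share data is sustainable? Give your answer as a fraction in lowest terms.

One-period gain from deviating is 24 − 11 = 13. The loss is 11 − 10 = 1 in every subsequent period, with present value 1·ρ/(1−ρ).
Deviation is unprofitable when 1·ρ/(1−ρ) ≥ 13, i.e. ρ/(1−ρ) ≥ 13.
Equivalently ρ ≥ 13/(13+1) = 13/14.

13/14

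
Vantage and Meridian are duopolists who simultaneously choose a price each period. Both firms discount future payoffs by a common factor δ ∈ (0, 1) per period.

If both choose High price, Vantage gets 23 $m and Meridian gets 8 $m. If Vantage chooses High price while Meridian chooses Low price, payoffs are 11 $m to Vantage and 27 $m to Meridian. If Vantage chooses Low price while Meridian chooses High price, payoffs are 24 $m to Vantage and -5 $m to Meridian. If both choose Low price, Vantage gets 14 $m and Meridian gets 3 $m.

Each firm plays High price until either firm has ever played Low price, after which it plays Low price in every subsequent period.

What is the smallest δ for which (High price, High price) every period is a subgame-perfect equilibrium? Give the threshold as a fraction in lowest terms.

For Vantage: deviation gain 24−23 = 1, per-period punishment loss 23−14 = 9. IC gives δ ≥ 1/10.
For Meridian: gain 19, loss 5 per period, so δ ≥ 19/24.
The tighter constraint is Meridian's, so cooperation needs δ ≥ 19/24.

19/24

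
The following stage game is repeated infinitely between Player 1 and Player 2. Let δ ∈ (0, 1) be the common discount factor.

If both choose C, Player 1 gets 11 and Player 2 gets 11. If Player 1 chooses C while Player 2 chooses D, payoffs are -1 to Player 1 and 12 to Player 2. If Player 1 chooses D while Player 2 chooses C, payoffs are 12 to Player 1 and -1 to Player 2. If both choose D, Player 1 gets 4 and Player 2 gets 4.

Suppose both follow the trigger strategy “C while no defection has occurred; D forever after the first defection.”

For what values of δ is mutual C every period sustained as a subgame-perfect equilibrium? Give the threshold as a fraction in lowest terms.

1/8

One-period gain from deviating is 12 − 11 = 1. The loss is 11 − 4 = 7 in every subsequent period, with present value 7·δ/(1−δ).
Deviation is unprofitable when 7·δ/(1−δ) ≥ 1, i.e. δ/(1−δ) ≥ 1/7.
Equivalently δ ≥ 1/(1+7) = 1/8.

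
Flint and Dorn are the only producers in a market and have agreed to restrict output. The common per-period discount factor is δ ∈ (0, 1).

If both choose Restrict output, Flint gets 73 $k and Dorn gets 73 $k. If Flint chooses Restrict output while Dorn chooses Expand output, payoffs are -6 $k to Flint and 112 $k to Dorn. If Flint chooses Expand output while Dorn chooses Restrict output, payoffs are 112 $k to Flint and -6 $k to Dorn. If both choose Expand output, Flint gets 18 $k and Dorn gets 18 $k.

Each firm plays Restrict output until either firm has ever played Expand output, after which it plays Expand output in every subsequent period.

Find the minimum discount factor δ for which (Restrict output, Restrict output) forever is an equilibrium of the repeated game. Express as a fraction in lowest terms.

39/94

One-period gain from deviating is 112 − 73 = 39. The loss is 73 − 18 = 55 in every subsequent period, with present value 55·δ/(1−δ).
Deviation is unprofitable when 55·δ/(1−δ) ≥ 39, i.e. δ/(1−δ) ≥ 39/55.
Equivalently δ ≥ 39/(39+55) = 39/94.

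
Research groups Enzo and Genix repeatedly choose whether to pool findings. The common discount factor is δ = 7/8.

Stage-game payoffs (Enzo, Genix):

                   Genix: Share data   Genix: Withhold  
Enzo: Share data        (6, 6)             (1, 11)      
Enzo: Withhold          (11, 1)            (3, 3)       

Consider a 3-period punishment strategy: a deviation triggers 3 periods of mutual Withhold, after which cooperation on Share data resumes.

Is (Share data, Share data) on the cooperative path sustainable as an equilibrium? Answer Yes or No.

Yes

A one-shot deviation gives 11 now, then 3 for 3 periods, then back to 6.
Gain from deviating: (11−6) today; loss: (6−3) in each of the next 3 periods.
No-deviation condition: (6−3)(δ+…+δ^3) ≥ 11−6, i.e. δ+…+δ^3 ≥ 5/3.
At δ = 7/8: δ+…+δ^3 = 2.3105 ≥ 1.6667.
So cooperation is sustainable.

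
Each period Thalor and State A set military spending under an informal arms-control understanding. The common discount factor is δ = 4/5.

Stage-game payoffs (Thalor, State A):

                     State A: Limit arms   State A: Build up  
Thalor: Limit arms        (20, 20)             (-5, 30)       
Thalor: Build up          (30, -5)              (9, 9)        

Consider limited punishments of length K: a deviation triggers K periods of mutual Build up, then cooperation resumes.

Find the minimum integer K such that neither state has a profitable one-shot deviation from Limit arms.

2

Need Σ_{k=1}^{K} δ^k ≥ (30−20)/(20−9) = 0.9091 at δ = 4/5.
At K = 1 the sum is 0.8000 < 0.9091; at K = 2 it is 1.4400 ≥ 0.9091.
So the minimum punishment length is K = 2.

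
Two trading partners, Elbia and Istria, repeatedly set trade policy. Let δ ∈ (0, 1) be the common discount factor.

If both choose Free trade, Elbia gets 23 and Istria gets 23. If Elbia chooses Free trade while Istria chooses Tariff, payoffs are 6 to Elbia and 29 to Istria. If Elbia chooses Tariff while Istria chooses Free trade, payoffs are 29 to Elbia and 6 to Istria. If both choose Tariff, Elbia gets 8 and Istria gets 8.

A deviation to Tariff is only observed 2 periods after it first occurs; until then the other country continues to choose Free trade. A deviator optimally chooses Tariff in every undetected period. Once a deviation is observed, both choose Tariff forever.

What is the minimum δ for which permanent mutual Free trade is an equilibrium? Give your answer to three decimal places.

0.535

A deviator earns 29 for 2 periods, then 8 forever; cooperating earns 23 forever. Multiplying the IC by (1−δ):
23 ≥ 29(1−δ^2) + 8δ^2, so 21·δ^2 ≥ 6 and δ^2 ≥ 2/7.
δ ≥ (2/7)^(1/2) ≈ 0.535.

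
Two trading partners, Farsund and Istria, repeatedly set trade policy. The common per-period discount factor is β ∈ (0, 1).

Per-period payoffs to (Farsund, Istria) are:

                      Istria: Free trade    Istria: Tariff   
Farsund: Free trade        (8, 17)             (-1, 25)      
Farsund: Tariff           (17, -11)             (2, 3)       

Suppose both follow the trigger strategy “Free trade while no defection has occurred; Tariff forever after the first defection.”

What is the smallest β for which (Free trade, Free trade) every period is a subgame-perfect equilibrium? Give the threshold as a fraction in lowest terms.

Farsund: cooperation gives 8 each period; deviation gives 17 once then 2 forever.
  8/(1−β) ≥ 17 + 2β/(1−β) ⇒ β ≥ 9/15 = 3/5.
Istria: cooperation gives 17 each period; deviation gives 25 once then 3 forever.
  β ≥ 8/22 = 4/11.
Both must hold, so the binding constraint is Farsund's: β ≥ 3/5.

3/5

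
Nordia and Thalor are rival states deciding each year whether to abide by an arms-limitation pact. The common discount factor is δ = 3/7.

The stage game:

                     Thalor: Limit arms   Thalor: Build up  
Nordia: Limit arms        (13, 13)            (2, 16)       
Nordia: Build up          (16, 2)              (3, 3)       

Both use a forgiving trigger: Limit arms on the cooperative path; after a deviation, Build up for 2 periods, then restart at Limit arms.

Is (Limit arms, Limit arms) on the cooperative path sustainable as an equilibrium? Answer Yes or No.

A one-shot deviation gives 16 now, then 3 for 2 periods, then back to 13.
Gain from deviating: (16−13) today; loss: (13−3) in each of the next 2 periods.
No-deviation condition: (13−3)(δ+…+δ^2) ≥ 16−13, i.e. δ+…+δ^2 ≥ 3/10.
At δ = 3/7: δ+…+δ^2 = 0.6122 ≥ 0.3000.
So cooperation is sustainable.

Yes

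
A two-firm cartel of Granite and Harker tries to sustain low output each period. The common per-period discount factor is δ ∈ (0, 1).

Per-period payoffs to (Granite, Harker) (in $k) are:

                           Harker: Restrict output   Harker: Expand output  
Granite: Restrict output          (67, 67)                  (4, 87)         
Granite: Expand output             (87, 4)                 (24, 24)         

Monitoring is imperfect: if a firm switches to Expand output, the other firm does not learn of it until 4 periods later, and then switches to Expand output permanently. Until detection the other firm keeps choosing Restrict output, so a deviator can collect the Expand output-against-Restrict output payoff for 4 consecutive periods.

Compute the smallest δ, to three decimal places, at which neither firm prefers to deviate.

0.751

A deviator earns 87 for 4 periods, then 24 forever; cooperating earns 67 forever. Multiplying the IC by (1−δ):
67 ≥ 87(1−δ^4) + 24δ^4, so 63·δ^4 ≥ 20 and δ^4 ≥ 20/63.
δ ≥ (20/63)^(1/4) ≈ 0.751.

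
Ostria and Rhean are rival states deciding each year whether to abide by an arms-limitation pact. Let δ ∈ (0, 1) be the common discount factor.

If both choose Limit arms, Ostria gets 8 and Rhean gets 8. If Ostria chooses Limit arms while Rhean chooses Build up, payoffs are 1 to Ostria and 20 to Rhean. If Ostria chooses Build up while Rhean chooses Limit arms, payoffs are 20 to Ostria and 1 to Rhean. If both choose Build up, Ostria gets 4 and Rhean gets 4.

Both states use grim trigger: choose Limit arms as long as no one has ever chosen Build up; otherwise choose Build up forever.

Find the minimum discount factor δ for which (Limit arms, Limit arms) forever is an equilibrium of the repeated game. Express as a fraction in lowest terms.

3/4

Under grim trigger the critical discount factor is (T−C)/(T−P) with T = 20, C = 8, P = 4.
δ* = (20−8)/(20−4) = 12/16 = 3/4.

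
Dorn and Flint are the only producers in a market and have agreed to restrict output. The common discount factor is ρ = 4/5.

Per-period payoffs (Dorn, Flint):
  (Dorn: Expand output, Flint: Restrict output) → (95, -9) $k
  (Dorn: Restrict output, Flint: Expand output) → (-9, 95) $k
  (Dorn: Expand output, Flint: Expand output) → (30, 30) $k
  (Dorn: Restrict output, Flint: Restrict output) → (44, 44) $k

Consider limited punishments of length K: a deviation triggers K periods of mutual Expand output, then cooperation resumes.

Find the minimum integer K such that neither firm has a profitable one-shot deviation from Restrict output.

11

IC: ρ(1−ρ^K)/(1−ρ) ≥ (95−44)/(44−30) = 51/14.
With ρ = 4/5: need 1 − ρ^K ≥ 51/14·(1−4/5)/(4/5), i.e. ρ^K ≤ 0.0893.
Since (4/5)^10 = 0.1074 and (4/5)^11 = 0.0859, the smallest such K is 11.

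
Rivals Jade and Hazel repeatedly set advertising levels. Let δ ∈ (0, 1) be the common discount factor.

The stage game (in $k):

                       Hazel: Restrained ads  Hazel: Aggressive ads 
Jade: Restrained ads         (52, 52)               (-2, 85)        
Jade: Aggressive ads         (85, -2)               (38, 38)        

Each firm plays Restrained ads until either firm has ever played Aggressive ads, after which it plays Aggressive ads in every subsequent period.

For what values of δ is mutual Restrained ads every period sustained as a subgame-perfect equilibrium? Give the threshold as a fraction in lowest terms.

33/47

Cooperation forever yields 52 each period: 52/(1−δ).
Deviating yields 85 once, then 38 forever: 85 + 38δ/(1−δ).
No profitable deviation requires 52/(1−δ) ≥ 85 + 38δ/(1−δ).
Multiplying by (1−δ): 52 ≥ 85(1−δ) + 38δ = 85 − 47δ.
So 47δ ≥ 33, i.e. δ ≥ 33/47.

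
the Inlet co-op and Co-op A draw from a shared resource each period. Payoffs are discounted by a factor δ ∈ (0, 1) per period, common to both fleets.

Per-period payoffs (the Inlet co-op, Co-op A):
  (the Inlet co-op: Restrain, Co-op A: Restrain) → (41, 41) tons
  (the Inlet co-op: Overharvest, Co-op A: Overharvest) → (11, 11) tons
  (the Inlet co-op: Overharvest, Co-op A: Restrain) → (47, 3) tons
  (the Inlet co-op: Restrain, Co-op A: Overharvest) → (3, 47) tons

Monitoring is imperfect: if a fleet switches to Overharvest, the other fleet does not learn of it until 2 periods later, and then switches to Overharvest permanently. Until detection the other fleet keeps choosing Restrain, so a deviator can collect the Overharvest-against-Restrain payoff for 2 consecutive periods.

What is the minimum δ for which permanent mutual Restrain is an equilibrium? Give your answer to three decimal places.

A deviator earns 47 for 2 periods, then 11 forever; cooperating earns 41 forever. Multiplying the IC by (1−δ):
41 ≥ 47(1−δ^2) + 11δ^2, so 36·δ^2 ≥ 6 and δ^2 ≥ 1/6.
δ ≥ (1/6)^(1/2) ≈ 0.408.

0.408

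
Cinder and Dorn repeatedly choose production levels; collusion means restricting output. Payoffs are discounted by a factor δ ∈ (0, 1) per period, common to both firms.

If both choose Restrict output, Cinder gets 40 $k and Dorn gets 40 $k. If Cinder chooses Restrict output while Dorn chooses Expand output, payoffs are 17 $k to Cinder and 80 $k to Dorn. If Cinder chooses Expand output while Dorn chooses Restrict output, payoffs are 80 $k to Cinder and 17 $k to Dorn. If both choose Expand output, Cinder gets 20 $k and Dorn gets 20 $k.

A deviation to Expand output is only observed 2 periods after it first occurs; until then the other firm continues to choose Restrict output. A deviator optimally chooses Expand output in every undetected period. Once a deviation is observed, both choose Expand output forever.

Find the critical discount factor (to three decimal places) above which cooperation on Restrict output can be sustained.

The best deviation is to choose Expand output for all 2 undetected periods, earning 80 each, then 20 forever once detected.
Deviation value: 80(1−δ^2)/(1−δ) + 20δ^2/(1−δ); cooperation value: 40/(1−δ).
IC: 40 ≥ 80(1−δ^2) + 20δ^2 = 80 − 60δ^2.
So δ^2 ≥ 40/60 = 2/3, giving δ ≥ (2/3)^(1/2) ≈ 0.816.

0.816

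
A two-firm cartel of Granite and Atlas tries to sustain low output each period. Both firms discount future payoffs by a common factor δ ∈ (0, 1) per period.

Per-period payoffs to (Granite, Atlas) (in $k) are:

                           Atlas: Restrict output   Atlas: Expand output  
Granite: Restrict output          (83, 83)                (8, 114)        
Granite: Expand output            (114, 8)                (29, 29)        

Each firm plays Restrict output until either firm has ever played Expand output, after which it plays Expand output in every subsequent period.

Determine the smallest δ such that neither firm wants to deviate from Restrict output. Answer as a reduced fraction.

31/85

83/(1−δ) ≥ 114 + 29δ/(1−δ)
83 ≥ 114 − 85δ
δ ≥ 31/85.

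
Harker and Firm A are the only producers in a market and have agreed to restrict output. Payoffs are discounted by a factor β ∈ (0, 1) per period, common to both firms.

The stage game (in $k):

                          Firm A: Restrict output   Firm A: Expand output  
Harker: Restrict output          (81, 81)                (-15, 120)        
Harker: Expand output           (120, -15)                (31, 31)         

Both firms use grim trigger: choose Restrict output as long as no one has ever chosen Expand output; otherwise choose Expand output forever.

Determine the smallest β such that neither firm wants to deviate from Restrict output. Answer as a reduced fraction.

39/89

Under grim trigger the critical discount factor is (T−C)/(T−P) with T = 120, C = 81, P = 31.
β* = (120−81)/(120−31) = 39/89.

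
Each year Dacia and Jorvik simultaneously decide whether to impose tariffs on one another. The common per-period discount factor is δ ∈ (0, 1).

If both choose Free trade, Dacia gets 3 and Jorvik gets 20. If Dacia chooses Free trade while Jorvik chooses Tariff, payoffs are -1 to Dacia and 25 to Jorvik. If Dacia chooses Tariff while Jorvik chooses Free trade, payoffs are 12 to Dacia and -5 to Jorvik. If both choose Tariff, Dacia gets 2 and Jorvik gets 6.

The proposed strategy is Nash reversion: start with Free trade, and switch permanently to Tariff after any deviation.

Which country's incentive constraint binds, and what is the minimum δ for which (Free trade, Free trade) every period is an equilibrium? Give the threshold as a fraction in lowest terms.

Dacia; δ ≥ 9/10

Dacia's threshold: (12−3)/(12−2) = 9/10.
Jorvik's threshold: (25−20)/(25−6) = 5/19.
9/10 > 5/19, so Dacia binds and δ* = 9/10.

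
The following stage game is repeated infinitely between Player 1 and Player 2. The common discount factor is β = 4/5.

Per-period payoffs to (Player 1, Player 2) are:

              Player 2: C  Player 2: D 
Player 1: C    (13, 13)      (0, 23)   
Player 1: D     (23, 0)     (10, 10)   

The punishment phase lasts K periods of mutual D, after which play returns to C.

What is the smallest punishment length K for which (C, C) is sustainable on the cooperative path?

IC: β(1−β^K)/(1−β) ≥ (23−13)/(13−10) = 10/3.
With β = 4/5: need 1 − β^K ≥ 10/3·(1−4/5)/(4/5), i.e. β^K ≤ 0.1667.
Since (4/5)^8 = 0.1678 and (4/5)^9 = 0.1342, the smallest such K is 9.

9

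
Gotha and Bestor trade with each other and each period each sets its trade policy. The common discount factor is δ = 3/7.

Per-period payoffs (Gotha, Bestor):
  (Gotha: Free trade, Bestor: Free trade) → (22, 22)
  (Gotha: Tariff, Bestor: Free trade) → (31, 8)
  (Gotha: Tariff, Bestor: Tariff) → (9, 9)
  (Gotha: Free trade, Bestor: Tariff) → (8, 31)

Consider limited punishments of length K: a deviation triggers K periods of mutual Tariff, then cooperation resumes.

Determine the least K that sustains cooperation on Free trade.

IC: δ(1−δ^K)/(1−δ) ≥ (31−22)/(22−9) = 9/13.
With δ = 3/7: need 1 − δ^K ≥ 9/13·(1−3/7)/(3/7), i.e. δ^K ≤ 0.0769.
Since (3/7)^3 = 0.0787 and (3/7)^4 = 0.0337, the smallest such K is 4.

4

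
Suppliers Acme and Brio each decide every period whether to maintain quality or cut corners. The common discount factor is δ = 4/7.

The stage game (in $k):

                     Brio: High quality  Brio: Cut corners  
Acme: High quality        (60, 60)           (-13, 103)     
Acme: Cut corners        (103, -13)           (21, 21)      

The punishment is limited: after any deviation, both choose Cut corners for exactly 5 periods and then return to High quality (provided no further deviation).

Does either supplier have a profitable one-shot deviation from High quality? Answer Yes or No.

A one-shot deviation gives 103 now, then 21 for 5 periods, then back to 60.
Gain from deviating: (103−60) today; loss: (60−21) in each of the next 5 periods.
No-deviation condition: (60−21)(δ+…+δ^5) ≥ 103−60, i.e. δ+…+δ^5 ≥ 43/39.
At δ = 4/7: δ+…+δ^5 = 1.2521 ≥ 1.1026.
So cooperation is sustainable.

No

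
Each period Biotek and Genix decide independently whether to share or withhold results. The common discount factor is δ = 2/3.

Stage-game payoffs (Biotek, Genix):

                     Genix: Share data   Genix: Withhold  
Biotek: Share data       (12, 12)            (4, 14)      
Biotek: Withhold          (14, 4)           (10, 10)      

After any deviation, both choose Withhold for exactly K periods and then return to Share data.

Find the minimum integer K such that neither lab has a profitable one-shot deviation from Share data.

2

Need Σ_{k=1}^{K} δ^k ≥ (14−12)/(12−10) = 1.0000 at δ = 2/3.
At K = 1 the sum is 0.6667 < 1.0000; at K = 2 it is 1.1111 ≥ 1.0000.
So the minimum punishment length is K = 2.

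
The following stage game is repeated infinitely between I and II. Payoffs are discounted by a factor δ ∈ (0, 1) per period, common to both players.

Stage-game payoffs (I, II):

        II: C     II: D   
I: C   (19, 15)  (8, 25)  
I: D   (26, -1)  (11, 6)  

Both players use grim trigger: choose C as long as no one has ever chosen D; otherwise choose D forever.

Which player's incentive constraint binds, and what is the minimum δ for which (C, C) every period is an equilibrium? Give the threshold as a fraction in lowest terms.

II; δ ≥ 10/19

I's threshold: (26−19)/(26−11) = 7/15.
II's threshold: (25−15)/(25−6) = 10/19.
7/15 < 10/19, so II binds and δ* = 10/19.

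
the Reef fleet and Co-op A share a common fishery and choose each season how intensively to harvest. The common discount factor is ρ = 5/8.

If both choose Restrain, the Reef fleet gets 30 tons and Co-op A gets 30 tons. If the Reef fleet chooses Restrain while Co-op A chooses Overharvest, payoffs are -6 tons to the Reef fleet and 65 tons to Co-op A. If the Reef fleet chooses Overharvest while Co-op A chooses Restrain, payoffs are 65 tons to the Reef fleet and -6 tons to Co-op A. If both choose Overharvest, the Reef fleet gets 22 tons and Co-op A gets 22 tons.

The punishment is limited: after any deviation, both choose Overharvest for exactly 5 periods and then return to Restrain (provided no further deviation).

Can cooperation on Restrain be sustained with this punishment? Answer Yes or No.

No

A one-shot deviation gives 65 now, then 22 for 5 periods, then back to 30.
Gain from deviating: (65−30) today; loss: (30−22) in each of the next 5 periods.
No-deviation condition: (30−22)(ρ+…+ρ^5) ≥ 65−30, i.e. ρ+…+ρ^5 ≥ 35/8.
At ρ = 5/8: ρ+…+ρ^5 = 1.5077 < 4.3750.
So cooperation is not sustainable.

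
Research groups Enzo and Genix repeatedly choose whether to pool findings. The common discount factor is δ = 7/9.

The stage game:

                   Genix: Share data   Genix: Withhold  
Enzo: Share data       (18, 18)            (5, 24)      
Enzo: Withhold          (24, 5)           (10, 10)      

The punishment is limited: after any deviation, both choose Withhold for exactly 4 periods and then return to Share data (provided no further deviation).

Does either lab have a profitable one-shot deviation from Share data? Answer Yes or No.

No

Comparing payoff streams over the 5 periods until play realigns: cooperate → 18(1+δ+…+δ^4); deviate → 24 + 10(δ+…+δ^4).
Cooperation is sustained iff (18−10)(δ+…+δ^4) ≥ 24−18.
δ+…+δ^4 = 7/9·(1−(7/9)^4)/(1−7/9) = 2.2192, and (24−18)/(18−10) = 0.7500.
2.2192 ≥ 0.7500, so cooperation is sustainable.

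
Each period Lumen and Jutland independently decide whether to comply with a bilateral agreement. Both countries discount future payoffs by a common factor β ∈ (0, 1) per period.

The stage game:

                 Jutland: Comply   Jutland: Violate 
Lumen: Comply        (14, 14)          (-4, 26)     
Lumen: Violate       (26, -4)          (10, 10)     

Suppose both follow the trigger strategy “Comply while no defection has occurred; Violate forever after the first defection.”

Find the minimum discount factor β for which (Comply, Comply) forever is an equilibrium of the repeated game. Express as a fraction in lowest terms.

3/4

14/(1−β) ≥ 26 + 10β/(1−β)
14 ≥ 26 − 16β
β ≥ 12/16 = 3/4.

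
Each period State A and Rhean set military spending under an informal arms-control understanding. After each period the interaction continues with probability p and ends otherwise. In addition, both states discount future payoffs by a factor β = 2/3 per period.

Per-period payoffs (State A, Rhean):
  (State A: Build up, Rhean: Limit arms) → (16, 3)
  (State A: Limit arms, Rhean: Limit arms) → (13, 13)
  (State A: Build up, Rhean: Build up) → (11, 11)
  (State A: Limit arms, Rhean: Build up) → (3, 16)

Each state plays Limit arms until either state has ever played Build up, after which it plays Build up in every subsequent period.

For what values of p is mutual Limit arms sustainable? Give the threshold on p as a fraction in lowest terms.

With continuation probability p and discount β, the effective per-period discount factor is βp.
Grim-trigger IC: βp ≥ (16−13)/(16−11) = 3/5.
So p ≥ (3/5)/(2/3) = 9/10.

9/10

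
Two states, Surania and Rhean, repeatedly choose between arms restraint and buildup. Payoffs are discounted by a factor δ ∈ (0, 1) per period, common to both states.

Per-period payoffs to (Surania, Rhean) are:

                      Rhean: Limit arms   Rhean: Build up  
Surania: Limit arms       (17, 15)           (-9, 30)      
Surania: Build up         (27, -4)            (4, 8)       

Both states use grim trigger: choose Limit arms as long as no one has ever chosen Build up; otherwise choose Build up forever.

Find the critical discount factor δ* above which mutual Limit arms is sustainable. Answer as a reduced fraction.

Surania's threshold: (27−17)/(27−4) = 10/23.
Rhean's threshold: (30−15)/(30−8) = 15/22.
10/23 < 15/22, so Rhean binds and δ* = 15/22.

15/22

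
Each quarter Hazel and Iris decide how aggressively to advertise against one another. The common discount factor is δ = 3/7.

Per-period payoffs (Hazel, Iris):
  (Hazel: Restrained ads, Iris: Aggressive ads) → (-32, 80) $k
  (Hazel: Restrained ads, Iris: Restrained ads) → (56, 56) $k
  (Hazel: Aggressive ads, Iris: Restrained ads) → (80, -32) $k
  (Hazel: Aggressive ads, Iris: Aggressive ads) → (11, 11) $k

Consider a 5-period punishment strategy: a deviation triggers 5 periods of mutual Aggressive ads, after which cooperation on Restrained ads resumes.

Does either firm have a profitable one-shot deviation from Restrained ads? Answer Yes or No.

No

IC: δ+…+δ^5 ≥ (80−56)/(56−11) = 8/15.
At δ = 3/7: partial sum = 0.7392 ≥ 0.5333. Cooperation sustainable.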